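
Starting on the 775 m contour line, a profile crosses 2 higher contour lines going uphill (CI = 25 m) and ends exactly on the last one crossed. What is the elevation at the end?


elevation = 775 + 2 * 25 = 825 m

825 m


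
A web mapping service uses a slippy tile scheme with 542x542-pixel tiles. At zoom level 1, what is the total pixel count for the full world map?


tiles per axis = 2^1 = 2
total tiles = 2^2 = 4
pixels per axis = 2 * 542 = 1084
total pixels = 1084^2 = 1175056

1175056 pixels


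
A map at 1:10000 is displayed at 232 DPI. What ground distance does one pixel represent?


pixel_cm = 2.54 / 232 ≈ 0.010948 cm
ground = pixel_cm * 10000 / 100 = 2.54 * 10000 / (232 * 100) = 25400 / 23200 ≈ 1.09 m

1.09 m


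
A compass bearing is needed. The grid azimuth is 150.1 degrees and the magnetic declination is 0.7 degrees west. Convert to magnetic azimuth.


magnetic azimuth = grid azimuth - declination (east +ve)
mag_az = 150.1 - -0.7 = 150.8 degrees

150.8 degrees


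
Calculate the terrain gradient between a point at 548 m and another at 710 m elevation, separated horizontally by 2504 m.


gradient = (710 - 548) / 2504 = 162 / 2504 = 0.0647

0.0647


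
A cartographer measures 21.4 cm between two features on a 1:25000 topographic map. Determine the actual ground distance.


ground = 21.4 cm * 25000 / 100 = 5350.0 m = 5.35 km

5.35 km


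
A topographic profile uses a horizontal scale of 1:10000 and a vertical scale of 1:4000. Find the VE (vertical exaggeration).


VE = horizontal_scale / vertical_scale = 10000 / 4000 = 2.5

2.5x


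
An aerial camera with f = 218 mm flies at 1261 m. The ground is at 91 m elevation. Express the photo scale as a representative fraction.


scale = f / (H - h) = 218 mm / 1170 m = 218 / 1170000 = 1:5367

1:5367


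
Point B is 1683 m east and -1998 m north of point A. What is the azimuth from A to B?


az = atan2(1683, -1998) = 139.9 deg
adjusted to 0-360: 139.9 degrees

139.9 degrees


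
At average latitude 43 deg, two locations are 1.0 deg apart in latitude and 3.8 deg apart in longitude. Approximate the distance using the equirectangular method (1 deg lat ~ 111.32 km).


dlat_km = 1.0 * 111.32 = 111.32
dlon_km = 3.8 * 111.32 * cos(43) ≈ 309.374
dist = sqrt(111.32^2 + 309.374^2) ≈ 328.8 km

328.8 km


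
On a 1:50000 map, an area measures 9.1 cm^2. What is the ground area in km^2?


ground_area = 9.1 * (50000/100)^2 = 2275000.0 m^2 = 2.275 km^2

2.275 km^2


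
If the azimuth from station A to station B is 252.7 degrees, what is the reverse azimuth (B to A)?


back azimuth = (252.7 + 180) mod 360 = 72.7 degrees

72.7 degrees


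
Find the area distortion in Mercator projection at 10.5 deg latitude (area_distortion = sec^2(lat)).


area_distortion = 1/cos^2(10.5) = 1.034

1.034


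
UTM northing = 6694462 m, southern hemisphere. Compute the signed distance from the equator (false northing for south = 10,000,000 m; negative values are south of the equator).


For southern: actual = 6694462 - 10000000 = -3305538 m

-3305538 m


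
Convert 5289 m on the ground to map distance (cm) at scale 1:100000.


map_cm = 5289 * 100 / 100000 = 5.289 cm ≈ 5.29 cm

5.29 cm


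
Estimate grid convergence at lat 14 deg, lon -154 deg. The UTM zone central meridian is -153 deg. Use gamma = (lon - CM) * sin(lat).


gamma = (-154 - -153) * sin(14) = -1 * 0.241922 = -0.242 degrees

-0.242 degrees


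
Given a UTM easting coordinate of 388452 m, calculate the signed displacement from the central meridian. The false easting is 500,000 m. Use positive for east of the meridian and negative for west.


displacement = 388452 - 500000 = -111548 m

-111548 m


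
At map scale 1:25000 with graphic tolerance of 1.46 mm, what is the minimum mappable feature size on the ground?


ground = 1.46 mm * 25000 / 1000 = 36.5 m

36.5 m


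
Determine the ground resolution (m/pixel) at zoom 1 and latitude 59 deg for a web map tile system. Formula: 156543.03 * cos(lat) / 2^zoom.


res = 156543.03 * cos(59) / 2^1 = 156543.03 * 0.51503807 / 2 = 40312.81 m/pixel

40312.81 m/pixel


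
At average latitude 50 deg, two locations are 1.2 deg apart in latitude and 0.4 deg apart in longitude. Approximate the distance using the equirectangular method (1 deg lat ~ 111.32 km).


dlat_km = 1.2 * 111.32 = 133.584
dlon_km = 0.4 * 111.32 * cos(50) ≈ 28.622
dist = sqrt(133.584^2 + 28.622^2) ≈ 136.6 km

136.6 km


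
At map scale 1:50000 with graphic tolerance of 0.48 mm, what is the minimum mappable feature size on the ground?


ground = 0.48 mm * 50000 / 1000 = 24.0 m

24.0 m


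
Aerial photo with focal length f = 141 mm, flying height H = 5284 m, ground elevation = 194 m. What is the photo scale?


scale = f / (H - h) = 141 mm / 5090 m = 141 / 5090000 = 1:36099

1:36099


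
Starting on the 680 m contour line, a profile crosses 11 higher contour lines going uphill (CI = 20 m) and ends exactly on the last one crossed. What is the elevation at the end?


elevation = 680 + 11 * 20 = 900 m

900 m


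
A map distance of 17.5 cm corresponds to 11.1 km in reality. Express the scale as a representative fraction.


ground = 11.1 km = 1110000 cm; RF denominator = ground / map = 1110000 / 17.5 ≈ 63429; RF = 1:63429

1:63429


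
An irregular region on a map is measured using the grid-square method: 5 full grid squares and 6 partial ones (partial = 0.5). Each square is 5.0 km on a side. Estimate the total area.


effective squares = 5 + 6 * 0.5 = 8.0
area = 8.0 * 25.0 = 200.0 km^2

200.0 km^2


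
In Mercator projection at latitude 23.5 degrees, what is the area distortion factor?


area_distortion = 1/cos^2(23.5) = 1.189

1.189


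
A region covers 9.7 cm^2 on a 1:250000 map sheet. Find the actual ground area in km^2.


ground_area = 9.7 * (250000/100)^2 = 60625000.0 m^2 = 60.625 km^2

60.625 km^2


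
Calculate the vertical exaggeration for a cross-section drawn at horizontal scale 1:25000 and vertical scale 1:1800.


VE = horizontal_scale / vertical_scale = 25000 / 1800 ≈ 13.9

13.9x


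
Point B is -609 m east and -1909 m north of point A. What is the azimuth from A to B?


az = atan2(-609, -1909) = -162.3 deg
adjusted to 0-360: 197.7 degrees

197.7 degrees


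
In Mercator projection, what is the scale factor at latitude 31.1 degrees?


SF = 1 / cos(31.1) = 1 / 0.856267 = 1.168

1.168


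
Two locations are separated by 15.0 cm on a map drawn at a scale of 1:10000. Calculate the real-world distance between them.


ground = 15.0 cm * 10000 / 100 = 1500.0 m = 1.5 km

1.5 km


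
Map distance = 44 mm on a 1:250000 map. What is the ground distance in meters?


ground = 44 mm * 250000 / 1000 = 11000.0 m

11000.0 m


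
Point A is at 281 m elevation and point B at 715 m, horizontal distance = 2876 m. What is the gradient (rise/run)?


gradient = (715 - 281) / 2876 = 434 / 2876 = 0.1509

0.1509


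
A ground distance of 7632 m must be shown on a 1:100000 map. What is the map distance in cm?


map_cm = 7632 * 100 / 100000 = 7.632 cm ≈ 7.63 cm

7.63 cm


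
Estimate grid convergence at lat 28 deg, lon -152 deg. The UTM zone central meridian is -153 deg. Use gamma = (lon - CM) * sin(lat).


gamma = (-152 - -153) * sin(28) = 1 * 0.469472 = 0.469 degrees

0.469 degrees


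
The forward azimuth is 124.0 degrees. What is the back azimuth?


back azimuth = (124.0 + 180) mod 360 = 304.0 degrees

304.0 degrees


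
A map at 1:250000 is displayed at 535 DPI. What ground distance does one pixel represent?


pixel_cm = 2.54 / 535 ≈ 0.004748 cm
ground = pixel_cm * 250000 / 100 = 2.54 * 250000 / (535 * 100) = 635000 / 53500 ≈ 11.87 m

11.87 m


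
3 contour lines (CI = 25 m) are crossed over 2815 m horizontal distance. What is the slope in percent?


elevation change = 3 * 25 = 75 m
slope = 75 / 2815 * 100 = 2.7%

2.7%


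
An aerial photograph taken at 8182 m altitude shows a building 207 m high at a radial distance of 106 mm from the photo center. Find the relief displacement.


d = h * r / H = 207 * 106 / 8182 = 2.68 mm

2.68 mm


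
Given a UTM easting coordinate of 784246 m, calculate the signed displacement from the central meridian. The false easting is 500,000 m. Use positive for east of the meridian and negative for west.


displacement = 784246 - 500000 = 284246 m

284246 m


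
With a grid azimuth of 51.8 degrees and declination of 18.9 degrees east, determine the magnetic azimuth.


magnetic azimuth = grid azimuth - declination (east +ve)
mag_az = 51.8 - 18.9 = 32.9 degrees

32.9 degrees


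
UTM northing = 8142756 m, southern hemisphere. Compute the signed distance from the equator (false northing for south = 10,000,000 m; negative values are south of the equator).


For southern: actual = 8142756 - 10000000 = -1857244 m

-1857244 m


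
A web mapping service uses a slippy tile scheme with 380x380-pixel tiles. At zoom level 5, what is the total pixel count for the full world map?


tiles per axis = 2^5 = 32
total tiles = 32^2 = 1024
pixels per axis = 32 * 380 = 12160
total pixels = 12160^2 = 147865600

147865600 pixels


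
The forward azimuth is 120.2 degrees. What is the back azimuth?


back azimuth = (120.2 + 180) mod 360 = 300.2 degrees

300.2 degrees


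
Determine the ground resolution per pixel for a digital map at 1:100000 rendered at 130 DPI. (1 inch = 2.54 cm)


pixel_cm = 2.54 / 130 ≈ 0.019538 cm
ground = pixel_cm * 100000 / 100 = 2.54 * 100000 / (130 * 100) = 254000 / 13000 ≈ 19.54 m

19.54 m


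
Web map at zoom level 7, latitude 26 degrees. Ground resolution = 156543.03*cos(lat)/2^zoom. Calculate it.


res = 156543.03 * cos(26) / 2^7 = 156543.03 * 0.89879405 / 128 = 1099.22 m/pixel

1099.22 m/pixel


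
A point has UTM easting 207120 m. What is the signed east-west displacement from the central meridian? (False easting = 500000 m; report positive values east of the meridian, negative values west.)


displacement = 207120 - 500000 = -292880 m

-292880 m


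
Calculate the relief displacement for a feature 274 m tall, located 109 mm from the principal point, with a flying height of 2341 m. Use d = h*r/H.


d = h * r / H = 274 * 109 / 2341 = 12.76 mm

12.76 mm


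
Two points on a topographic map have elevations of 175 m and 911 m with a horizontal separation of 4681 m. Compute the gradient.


gradient = (911 - 175) / 4681 = 736 / 4681 = 0.1572

0.1572


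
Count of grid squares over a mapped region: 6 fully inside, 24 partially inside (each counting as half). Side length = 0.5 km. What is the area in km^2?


effective squares = 6 + 24 * 0.5 = 18.0
area = 18.0 * 0.25 = 4.5 km^2

4.5 km^2


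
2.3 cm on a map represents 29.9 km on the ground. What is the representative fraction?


ground = 29.9 km = 2990000 cm; RF denominator = ground / map = 2990000 / 2.3 = 1300000; RF = 1:1300000

1:1300000


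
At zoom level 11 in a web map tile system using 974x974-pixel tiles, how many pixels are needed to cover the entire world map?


tiles per axis = 2^11 = 2048
total tiles = 2048^2 = 4194304
pixels per axis = 2048 * 974 = 1994752
total pixels = 1994752^2 = 3979035541504

3979035541504 pixels


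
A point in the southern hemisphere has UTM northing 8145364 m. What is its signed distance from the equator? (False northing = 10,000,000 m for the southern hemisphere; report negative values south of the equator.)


For southern: actual = 8145364 - 10000000 = -1854636 m

-1854636 m


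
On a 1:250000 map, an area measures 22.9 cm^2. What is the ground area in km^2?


ground_area = 22.9 * (250000/100)^2 = 143125000.0 m^2 = 143.125 km^2

143.125 km^2


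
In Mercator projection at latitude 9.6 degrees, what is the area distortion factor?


area_distortion = 1/cos^2(9.6) = 1.029

1.029


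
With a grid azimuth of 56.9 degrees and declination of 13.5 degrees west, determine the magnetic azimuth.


magnetic azimuth = grid azimuth - declination (east +ve)
mag_az = 56.9 - -13.5 = 70.4 degrees

70.4 degrees


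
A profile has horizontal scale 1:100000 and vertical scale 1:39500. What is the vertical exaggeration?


VE = horizontal_scale / vertical_scale = 100000 / 39500 ≈ 2.5

2.5x


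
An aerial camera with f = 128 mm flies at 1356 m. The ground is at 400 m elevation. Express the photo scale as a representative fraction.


scale = f / (H - h) = 128 mm / 956 m = 128 / 956000 = 1:7469

1:7469


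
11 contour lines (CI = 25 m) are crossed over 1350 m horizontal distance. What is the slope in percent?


elevation change = 11 * 25 = 275 m
slope = 275 / 1350 * 100 = 20.4%

20.4%


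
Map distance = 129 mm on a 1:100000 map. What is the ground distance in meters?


ground = 129 mm * 100000 / 1000 = 12900.0 m

12900.0 m


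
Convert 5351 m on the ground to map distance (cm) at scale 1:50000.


map_cm = 5351 * 100 / 50000 = 10.702 cm ≈ 10.7 cm

10.7 cm


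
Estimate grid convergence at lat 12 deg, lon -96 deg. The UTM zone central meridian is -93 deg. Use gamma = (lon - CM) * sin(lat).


gamma = (-96 - -93) * sin(12) = -3 * 0.207912 = -0.624 degrees

-0.624 degrees


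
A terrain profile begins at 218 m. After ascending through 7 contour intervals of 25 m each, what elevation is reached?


elevation = 218 + 7 * 25 = 393 m

393 m


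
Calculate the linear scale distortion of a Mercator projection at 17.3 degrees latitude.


SF = 1 / cos(17.3) = 1 / 0.954761 = 1.047

1.047


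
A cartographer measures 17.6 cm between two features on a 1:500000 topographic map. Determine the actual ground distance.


ground = 17.6 cm * 500000 / 100 = 88000.0 m = 88.0 km

88.0 km


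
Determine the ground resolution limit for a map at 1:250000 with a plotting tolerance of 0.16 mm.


ground = 0.16 mm * 250000 / 1000 = 40.0 m

40.0 m


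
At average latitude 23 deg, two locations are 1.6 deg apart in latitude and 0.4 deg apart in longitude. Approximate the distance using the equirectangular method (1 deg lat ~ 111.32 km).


dlat_km = 1.6 * 111.32 = 178.112
dlon_km = 0.4 * 111.32 * cos(23) ≈ 40.988
dist = sqrt(178.112^2 + 40.988^2) ≈ 182.8 km

182.8 km


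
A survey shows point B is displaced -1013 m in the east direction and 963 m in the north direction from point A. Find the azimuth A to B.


az = atan2(-1013, 963) = -46.4 deg
adjusted to 0-360: 313.6 degrees

313.6 degrees


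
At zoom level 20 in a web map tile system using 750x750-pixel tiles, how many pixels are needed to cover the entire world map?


tiles per axis = 2^20 = 1048576
total tiles = 1048576^2 = 1099511627776
pixels per axis = 1048576 * 750 = 786432000
total pixels = 786432000^2 = 618475290624000000

618475290624000000 pixels


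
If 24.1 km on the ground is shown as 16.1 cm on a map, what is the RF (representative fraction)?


ground = 24.1 km = 2410000 cm; RF denominator = ground / map = 2410000 / 16.1 ≈ 149689; RF = 1:149689

1:149689


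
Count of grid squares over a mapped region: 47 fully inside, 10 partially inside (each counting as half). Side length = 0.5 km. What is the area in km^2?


effective squares = 47 + 10 * 0.5 = 52.0
area = 52.0 * 0.25 = 13.0 km^2

13.0 km^2


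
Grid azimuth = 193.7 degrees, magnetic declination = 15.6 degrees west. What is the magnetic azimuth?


magnetic azimuth = grid azimuth - declination (east +ve)
mag_az = 193.7 - -15.6 = 209.3 degrees

209.3 degrees


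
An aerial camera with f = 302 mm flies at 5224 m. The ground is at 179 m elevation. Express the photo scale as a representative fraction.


scale = f / (H - h) = 302 mm / 5045 m = 302 / 5045000 = 1:16705

1:16705


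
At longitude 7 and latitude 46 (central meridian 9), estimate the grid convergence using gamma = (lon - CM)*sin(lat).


gamma = (7 - 9) * sin(46) = -2 * 0.71934 = -1.439 degrees

-1.439 degrees


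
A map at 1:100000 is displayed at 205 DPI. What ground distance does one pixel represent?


pixel_cm = 2.54 / 205 ≈ 0.01239 cm
ground = pixel_cm * 100000 / 100 = 2.54 * 100000 / (205 * 100) = 254000 / 20500 ≈ 12.39 m

12.39 m


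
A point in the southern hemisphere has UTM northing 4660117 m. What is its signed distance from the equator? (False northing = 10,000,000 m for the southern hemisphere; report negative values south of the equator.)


For southern: actual = 4660117 - 10000000 = -5339883 m

-5339883 m


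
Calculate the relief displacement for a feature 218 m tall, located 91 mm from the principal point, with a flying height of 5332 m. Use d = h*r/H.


d = h * r / H = 218 * 91 / 5332 = 3.72 mm

3.72 mm


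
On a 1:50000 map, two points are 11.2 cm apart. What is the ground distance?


ground = 11.2 cm * 50000 / 100 = 5600.0 m = 5.6 km

5.6 km


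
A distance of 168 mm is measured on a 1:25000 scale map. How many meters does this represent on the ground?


ground = 168 mm * 25000 / 1000 = 4200.0 m

4200.0 m


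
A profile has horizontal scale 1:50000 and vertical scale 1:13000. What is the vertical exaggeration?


VE = horizontal_scale / vertical_scale = 50000 / 13000 ≈ 3.8

3.8x


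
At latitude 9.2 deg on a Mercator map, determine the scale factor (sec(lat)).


SF = 1 / cos(9.2) = 1 / 0.987136 = 1.013

1.013


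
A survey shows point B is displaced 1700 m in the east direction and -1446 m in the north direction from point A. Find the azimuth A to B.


az = atan2(1700, -1446) = 130.4 deg
adjusted to 0-360: 130.4 degrees

130.4 degrees


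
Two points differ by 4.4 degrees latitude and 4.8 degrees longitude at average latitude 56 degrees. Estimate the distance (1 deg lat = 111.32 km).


dlat_km = 4.4 * 111.32 = 489.808
dlon_km = 4.8 * 111.32 * cos(56) ≈ 298.797
dist = sqrt(489.808^2 + 298.797^2) ≈ 573.8 km

573.8 km


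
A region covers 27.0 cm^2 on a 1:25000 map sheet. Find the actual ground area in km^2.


ground_area = 27.0 * (25000/100)^2 = 1687500.0 m^2 = 1.6875 km^2 ≈ 1.688 km^2

1.688 km^2


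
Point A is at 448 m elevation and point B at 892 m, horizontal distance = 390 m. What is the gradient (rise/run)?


gradient = (892 - 448) / 390 = 444 / 390 = 1.1385

1.1385


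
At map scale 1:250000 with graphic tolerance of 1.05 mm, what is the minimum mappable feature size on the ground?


ground = 1.05 mm * 250000 / 1000 = 262.5 m

262.5 m


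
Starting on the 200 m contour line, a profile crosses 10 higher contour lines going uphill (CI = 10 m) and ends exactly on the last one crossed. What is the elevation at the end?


elevation = 200 + 10 * 10 = 300 m

300 m


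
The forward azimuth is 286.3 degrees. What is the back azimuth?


back azimuth = (286.3 + 180) mod 360 = 106.3 degrees

106.3 degrees


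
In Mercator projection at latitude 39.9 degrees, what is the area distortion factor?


area_distortion = 1/cos^2(39.9) = 1.699

1.699


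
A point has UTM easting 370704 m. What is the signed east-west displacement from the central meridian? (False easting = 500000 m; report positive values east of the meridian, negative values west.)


displacement = 370704 - 500000 = -129296 m

-129296 m


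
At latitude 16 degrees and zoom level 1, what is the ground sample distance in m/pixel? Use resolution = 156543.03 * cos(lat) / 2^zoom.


res = 156543.03 * cos(16) / 2^1 = 156543.03 * 0.9612617 / 2 = 75239.41 m/pixel

75239.41 m/pixel


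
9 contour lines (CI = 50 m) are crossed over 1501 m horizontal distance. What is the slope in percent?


elevation change = 9 * 50 = 450 m
slope = 450 / 1501 * 100 = 30.0%

30.0%


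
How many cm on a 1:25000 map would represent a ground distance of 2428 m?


map_cm = 2428 * 100 / 25000 = 9.712 cm ≈ 9.71 cm

9.71 cm


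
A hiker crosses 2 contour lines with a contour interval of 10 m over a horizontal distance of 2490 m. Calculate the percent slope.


elevation change = 2 * 10 = 20 m
slope = 20 / 2490 * 100 = 0.8%

0.8%


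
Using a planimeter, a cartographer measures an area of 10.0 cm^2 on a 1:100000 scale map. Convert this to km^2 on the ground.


ground_area = 10.0 * (100000/100)^2 = 10000000.0 m^2 = 10.0 km^2

10.0 km^2


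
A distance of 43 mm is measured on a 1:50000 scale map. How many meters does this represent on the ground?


ground = 43 mm * 50000 / 1000 = 2150.0 m

2150.0 m


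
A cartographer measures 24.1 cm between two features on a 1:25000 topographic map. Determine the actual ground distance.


ground = 24.1 cm * 25000 / 100 = 6025.0 m = 6.025 km

6.025 km


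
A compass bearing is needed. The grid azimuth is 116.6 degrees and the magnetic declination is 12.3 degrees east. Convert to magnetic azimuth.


magnetic azimuth = grid azimuth - declination (east +ve)
mag_az = 116.6 - 12.3 = 104.3 degrees

104.3 degrees


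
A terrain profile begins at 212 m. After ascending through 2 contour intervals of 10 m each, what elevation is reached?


elevation = 212 + 2 * 10 = 232 m

232 m


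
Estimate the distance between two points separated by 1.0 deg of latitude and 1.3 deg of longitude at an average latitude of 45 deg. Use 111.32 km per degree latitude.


dlat_km = 1.0 * 111.32 = 111.32
dlon_km = 1.3 * 111.32 * cos(45) ≈ 102.33
dist = sqrt(111.32^2 + 102.33^2) ≈ 151.2 km

151.2 km


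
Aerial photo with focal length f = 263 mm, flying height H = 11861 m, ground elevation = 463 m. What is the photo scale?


scale = f / (H - h) = 263 mm / 11398 m = 263 / 11398000 = 1:43338

1:43338


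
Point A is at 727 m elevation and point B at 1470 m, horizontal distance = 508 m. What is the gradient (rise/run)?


gradient = (1470 - 727) / 508 = 743 / 508 = 1.4626

1.4626


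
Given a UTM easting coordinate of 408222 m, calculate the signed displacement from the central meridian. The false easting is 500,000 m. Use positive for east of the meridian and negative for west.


displacement = 408222 - 500000 = -91778 m

-91778 m


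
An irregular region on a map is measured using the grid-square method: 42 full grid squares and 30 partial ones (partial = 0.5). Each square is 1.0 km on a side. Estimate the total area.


effective squares = 42 + 30 * 0.5 = 57.0
area = 57.0 * 1.0 = 57.0 km^2

57.0 km^2


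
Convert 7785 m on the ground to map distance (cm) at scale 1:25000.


map_cm = 7785 * 100 / 25000 = 31.14 cm

31.14 cm


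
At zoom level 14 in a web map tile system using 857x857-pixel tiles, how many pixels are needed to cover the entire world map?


tiles per axis = 2^14 = 16384
total tiles = 16384^2 = 268435456
pixels per axis = 16384 * 857 = 14041088
total pixels = 14041088^2 = 197152152223744

197152152223744 pixels


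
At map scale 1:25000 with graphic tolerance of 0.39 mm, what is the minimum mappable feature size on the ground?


ground = 0.39 mm * 25000 / 1000 = 9.75 m

9.75 m


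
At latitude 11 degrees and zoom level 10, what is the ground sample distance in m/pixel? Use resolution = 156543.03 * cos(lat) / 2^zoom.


res = 156543.03 * cos(11) / 2^10 = 156543.03 * 0.98162718 / 1024 = 150.07 m/pixel

150.07 m/pixel


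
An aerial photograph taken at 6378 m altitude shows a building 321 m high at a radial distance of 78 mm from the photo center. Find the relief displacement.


d = h * r / H = 321 * 78 / 6378 = 3.93 mm

3.93 mm


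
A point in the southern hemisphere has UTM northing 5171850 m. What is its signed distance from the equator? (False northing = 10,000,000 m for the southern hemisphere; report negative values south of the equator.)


For southern: actual = 5171850 - 10000000 = -4828150 m

-4828150 m


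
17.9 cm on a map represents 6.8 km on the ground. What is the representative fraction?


ground = 6.8 km = 680000 cm; RF denominator = ground / map = 680000 / 17.9 ≈ 37989; RF = 1:37989

1:37989


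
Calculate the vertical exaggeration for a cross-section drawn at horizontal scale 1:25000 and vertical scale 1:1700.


VE = horizontal_scale / vertical_scale = 25000 / 1700 ≈ 14.7

14.7x


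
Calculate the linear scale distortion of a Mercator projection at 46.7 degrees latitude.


SF = 1 / cos(46.7) = 1 / 0.685818 = 1.458

1.458


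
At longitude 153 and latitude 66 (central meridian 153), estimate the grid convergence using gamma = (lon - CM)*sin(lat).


gamma = (153 - 153) * sin(66) = 0 * 0.913545 = 0.0 degrees

0.0 degrees


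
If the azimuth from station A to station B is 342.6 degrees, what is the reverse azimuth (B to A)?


back azimuth = (342.6 + 180) mod 360 = 162.6 degrees

162.6 degrees


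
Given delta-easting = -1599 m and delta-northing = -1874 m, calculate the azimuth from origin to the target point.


az = atan2(-1599, -1874) = -139.5 deg
adjusted to 0-360: 220.5 degrees

220.5 degrees


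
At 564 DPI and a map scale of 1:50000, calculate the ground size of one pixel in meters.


pixel_cm = 2.54 / 564 ≈ 0.004504 cm
ground = pixel_cm * 50000 / 100 = 2.54 * 50000 / (564 * 100) = 127000 / 56400 ≈ 2.25 m

2.25 m


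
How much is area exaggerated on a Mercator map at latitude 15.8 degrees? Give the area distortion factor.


area_distortion = 1/cos^2(15.8) = 1.08

1.08


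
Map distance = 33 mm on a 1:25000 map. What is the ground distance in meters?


ground = 33 mm * 25000 / 1000 = 825.0 m

825.0 m


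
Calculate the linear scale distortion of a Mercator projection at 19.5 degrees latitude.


SF = 1 / cos(19.5) = 1 / 0.942641 = 1.061

1.061


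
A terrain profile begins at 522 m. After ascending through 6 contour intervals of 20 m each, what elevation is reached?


elevation = 522 + 6 * 20 = 642 m

642 m


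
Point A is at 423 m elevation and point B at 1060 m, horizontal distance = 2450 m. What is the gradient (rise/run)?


gradient = (1060 - 423) / 2450 = 637 / 2450 = 0.26

0.26


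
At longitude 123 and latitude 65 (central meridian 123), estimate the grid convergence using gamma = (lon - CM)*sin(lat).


gamma = (123 - 123) * sin(65) = 0 * 0.906308 = 0.0 degrees

0.0 degrees


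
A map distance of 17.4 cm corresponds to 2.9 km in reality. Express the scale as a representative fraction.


ground = 2.9 km = 290000 cm; RF denominator = ground / map = 290000 / 17.4 ≈ 16667; RF = 1:16667

1:16667


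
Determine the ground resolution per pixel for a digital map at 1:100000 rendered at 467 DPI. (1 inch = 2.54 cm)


pixel_cm = 2.54 / 467 ≈ 0.005439 cm
ground = pixel_cm * 100000 / 100 = 2.54 * 100000 / (467 * 100) = 254000 / 46700 ≈ 5.44 m

5.44 m


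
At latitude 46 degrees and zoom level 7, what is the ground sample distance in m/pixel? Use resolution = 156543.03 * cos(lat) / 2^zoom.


res = 156543.03 * cos(46) / 2^7 = 156543.03 * 0.69465837 / 128 = 849.56 m/pixel

849.56 m/pixel


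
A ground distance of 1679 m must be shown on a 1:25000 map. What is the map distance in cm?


map_cm = 1679 * 100 / 25000 = 6.716 cm ≈ 6.72 cm

6.72 cm


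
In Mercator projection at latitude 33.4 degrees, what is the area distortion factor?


area_distortion = 1/cos^2(33.4) = 1.435

1.435


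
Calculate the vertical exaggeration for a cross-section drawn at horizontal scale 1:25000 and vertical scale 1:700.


VE = horizontal_scale / vertical_scale = 25000 / 700 ≈ 35.7

35.7x


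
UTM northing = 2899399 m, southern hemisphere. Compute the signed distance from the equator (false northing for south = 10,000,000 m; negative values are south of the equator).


For southern: actual = 2899399 - 10000000 = -7100601 m

-7100601 m


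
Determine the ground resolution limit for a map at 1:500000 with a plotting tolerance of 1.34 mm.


ground = 1.34 mm * 500000 / 1000 = 670.0 m

670.0 m


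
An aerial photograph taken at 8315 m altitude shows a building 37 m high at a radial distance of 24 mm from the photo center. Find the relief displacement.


d = h * r / H = 37 * 24 / 8315 = 0.11 mm

0.11 mm


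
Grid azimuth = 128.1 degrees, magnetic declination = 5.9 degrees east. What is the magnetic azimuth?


magnetic azimuth = grid azimuth - declination (east +ve)
mag_az = 128.1 - 5.9 = 122.2 degrees

122.2 degrees


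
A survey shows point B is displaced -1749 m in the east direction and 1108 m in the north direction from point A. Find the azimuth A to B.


az = atan2(-1749, 1108) = -57.6 deg
adjusted to 0-360: 302.4 degrees

302.4 degrees


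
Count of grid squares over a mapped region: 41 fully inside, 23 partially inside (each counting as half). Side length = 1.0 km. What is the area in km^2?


effective squares = 41 + 23 * 0.5 = 52.5
area = 52.5 * 1.0 = 52.5 km^2

52.5 km^2


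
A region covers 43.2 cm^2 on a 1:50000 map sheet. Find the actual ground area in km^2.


ground_area = 43.2 * (50000/100)^2 = 10800000.0 m^2 = 10.8 km^2

10.8 km^2


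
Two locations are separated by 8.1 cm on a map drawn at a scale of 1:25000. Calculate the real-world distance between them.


ground = 8.1 cm * 25000 / 100 = 2025.0 m = 2.025 km

2.025 km


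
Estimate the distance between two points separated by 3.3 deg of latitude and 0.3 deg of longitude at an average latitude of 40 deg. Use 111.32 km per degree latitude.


dlat_km = 3.3 * 111.32 = 367.356
dlon_km = 0.3 * 111.32 * cos(40) ≈ 25.583
dist = sqrt(367.356^2 + 25.583^2) ≈ 368.2 km

368.2 km


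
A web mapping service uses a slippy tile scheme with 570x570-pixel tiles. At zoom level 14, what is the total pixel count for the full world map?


tiles per axis = 2^14 = 16384
total tiles = 16384^2 = 268435456
pixels per axis = 16384 * 570 = 9338880
total pixels = 9338880^2 = 87214679654400

87214679654400 pixels


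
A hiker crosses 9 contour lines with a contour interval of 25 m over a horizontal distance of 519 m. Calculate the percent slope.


elevation change = 9 * 25 = 225 m
slope = 225 / 519 * 100 = 43.4%

43.4%


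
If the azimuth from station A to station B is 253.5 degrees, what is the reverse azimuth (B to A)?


back azimuth = (253.5 + 180) mod 360 = 73.5 degrees

73.5 degrees


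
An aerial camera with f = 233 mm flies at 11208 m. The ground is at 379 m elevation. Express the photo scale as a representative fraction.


scale = f / (H - h) = 233 mm / 10829 m = 233 / 10829000 = 1:46476

1:46476


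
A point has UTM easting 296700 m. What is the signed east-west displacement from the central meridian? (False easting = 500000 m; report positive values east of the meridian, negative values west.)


displacement = 296700 - 500000 = -203300 m

-203300 m


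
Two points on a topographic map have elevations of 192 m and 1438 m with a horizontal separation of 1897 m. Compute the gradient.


gradient = (1438 - 192) / 1897 = 1246 / 1897 = 0.6568

0.6568


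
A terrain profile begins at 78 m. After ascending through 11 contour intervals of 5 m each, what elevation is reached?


elevation = 78 + 11 * 5 = 133 m

133 m


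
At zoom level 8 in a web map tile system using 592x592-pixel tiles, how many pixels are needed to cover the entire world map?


tiles per axis = 2^8 = 256
total tiles = 256^2 = 65536
pixels per axis = 256 * 592 = 151552
total pixels = 151552^2 = 22968008704

22968008704 pixels


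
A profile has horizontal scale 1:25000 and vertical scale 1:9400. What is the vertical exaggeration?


VE = horizontal_scale / vertical_scale = 25000 / 9400 ≈ 2.7

2.7x


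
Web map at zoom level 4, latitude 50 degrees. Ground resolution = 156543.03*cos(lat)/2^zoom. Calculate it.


res = 156543.03 * cos(50) / 2^4 = 156543.03 * 0.64278761 / 16 = 6289.0 m/pixel

6289.0 m/pixel


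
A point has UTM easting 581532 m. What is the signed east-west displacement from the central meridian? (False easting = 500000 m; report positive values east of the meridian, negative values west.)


displacement = 581532 - 500000 = 81532 m

81532 m


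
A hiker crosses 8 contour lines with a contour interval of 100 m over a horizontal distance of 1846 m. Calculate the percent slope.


elevation change = 8 * 100 = 800 m
slope = 800 / 1846 * 100 = 43.3%

43.3%


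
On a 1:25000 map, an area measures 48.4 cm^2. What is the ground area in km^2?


ground_area = 48.4 * (25000/100)^2 = 3025000.0 m^2 = 3.025 km^2

3.025 km^2


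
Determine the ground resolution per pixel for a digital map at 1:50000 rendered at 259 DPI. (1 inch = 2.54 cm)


pixel_cm = 2.54 / 259 ≈ 0.009807 cm
ground = pixel_cm * 50000 / 100 = 2.54 * 50000 / (259 * 100) = 127000 / 25900 ≈ 4.9 m

4.9 m


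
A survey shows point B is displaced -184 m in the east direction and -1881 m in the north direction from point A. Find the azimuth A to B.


az = atan2(-184, -1881) = -174.4 deg
adjusted to 0-360: 185.6 degrees

185.6 degrees


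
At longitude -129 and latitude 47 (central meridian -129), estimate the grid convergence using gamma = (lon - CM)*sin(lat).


gamma = (-129 - -129) * sin(47) = 0 * 0.731354 = 0.0 degrees

0.0 degrees


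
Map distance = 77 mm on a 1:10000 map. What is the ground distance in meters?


ground = 77 mm * 10000 / 1000 = 770.0 m

770.0 m


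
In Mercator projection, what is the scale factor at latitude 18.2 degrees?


SF = 1 / cos(18.2) = 1 / 0.949972 = 1.053

1.053


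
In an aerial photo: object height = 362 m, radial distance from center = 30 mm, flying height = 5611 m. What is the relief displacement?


d = h * r / H = 362 * 30 / 5611 = 1.94 mm

1.94 mm


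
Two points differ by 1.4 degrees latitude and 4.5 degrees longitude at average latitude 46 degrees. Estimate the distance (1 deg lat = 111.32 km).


dlat_km = 1.4 * 111.32 = 155.848
dlon_km = 4.5 * 111.32 * cos(46) ≈ 347.982
dist = sqrt(155.848^2 + 347.982^2) ≈ 381.3 km

381.3 km


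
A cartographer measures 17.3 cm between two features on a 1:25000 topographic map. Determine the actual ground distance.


ground = 17.3 cm * 25000 / 100 = 4325.0 m = 4.325 km

4.325 km


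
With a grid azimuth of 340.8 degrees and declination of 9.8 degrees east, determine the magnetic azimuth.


magnetic azimuth = grid azimuth - declination (east +ve)
mag_az = 340.8 - 9.8 = 331.0 degrees

331.0 degrees


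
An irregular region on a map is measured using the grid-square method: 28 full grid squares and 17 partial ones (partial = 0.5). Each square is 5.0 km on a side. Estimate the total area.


effective squares = 28 + 17 * 0.5 = 36.5
area = 36.5 * 25.0 = 912.5 km^2

912.5 km^2


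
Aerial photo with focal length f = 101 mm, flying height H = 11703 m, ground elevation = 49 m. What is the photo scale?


scale = f / (H - h) = 101 mm / 11654 m = 101 / 11654000 = 1:115386

1:115386


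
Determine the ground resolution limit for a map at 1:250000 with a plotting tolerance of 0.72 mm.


ground = 0.72 mm * 250000 / 1000 = 180.0 m

180.0 m


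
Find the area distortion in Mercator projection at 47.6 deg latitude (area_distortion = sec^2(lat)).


area_distortion = 1/cos^2(47.6) = 2.199

2.199


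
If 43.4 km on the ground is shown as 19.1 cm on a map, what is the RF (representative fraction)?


ground = 43.4 km = 4340000 cm; RF denominator = ground / map = 4340000 / 19.1 ≈ 227225; RF = 1:227225

1:227225


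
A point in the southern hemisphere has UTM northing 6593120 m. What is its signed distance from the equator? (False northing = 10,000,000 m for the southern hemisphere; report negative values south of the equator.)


For southern: actual = 6593120 - 10000000 = -3406880 m

-3406880 m


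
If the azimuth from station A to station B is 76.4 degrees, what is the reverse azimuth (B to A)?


back azimuth = (76.4 + 180) mod 360 = 256.4 degrees

256.4 degrees


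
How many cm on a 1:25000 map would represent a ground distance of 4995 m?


map_cm = 4995 * 100 / 25000 = 19.98 cm

19.98 cm


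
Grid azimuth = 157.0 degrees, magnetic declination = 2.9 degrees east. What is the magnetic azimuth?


magnetic azimuth = grid azimuth - declination (east +ve)
mag_az = 157.0 - 2.9 = 154.1 degrees

154.1 degrees


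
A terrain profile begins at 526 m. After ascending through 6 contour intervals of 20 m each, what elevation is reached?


elevation = 526 + 6 * 20 = 646 m

646 m


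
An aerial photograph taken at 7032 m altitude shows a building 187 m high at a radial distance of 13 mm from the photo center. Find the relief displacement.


d = h * r / H = 187 * 13 / 7032 = 0.35 mm

0.35 mm


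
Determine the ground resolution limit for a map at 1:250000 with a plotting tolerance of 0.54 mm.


ground = 0.54 mm * 250000 / 1000 = 135.0 m

135.0 m


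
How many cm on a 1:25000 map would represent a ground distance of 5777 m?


map_cm = 5777 * 100 / 25000 = 23.108 cm ≈ 23.11 cm

23.11 cm


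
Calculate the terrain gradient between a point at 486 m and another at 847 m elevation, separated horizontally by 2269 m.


gradient = (847 - 486) / 2269 = 361 / 2269 = 0.1591

0.1591


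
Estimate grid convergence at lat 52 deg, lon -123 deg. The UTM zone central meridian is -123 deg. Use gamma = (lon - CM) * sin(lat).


gamma = (-123 - -123) * sin(52) = 0 * 0.788011 = 0.0 degrees

0.0 degrees


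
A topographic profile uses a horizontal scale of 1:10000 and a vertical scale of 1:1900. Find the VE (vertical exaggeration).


VE = horizontal_scale / vertical_scale = 10000 / 1900 ≈ 5.3

5.3x


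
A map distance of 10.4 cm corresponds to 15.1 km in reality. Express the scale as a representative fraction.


ground = 15.1 km = 1510000 cm; RF denominator = ground / map = 1510000 / 10.4 ≈ 145192; RF = 1:145192

1:145192


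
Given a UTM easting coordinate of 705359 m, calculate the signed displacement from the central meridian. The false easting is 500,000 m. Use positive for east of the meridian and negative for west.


displacement = 705359 - 500000 = 205359 m

205359 m


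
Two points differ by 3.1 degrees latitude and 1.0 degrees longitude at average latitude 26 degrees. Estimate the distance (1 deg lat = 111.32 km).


dlat_km = 3.1 * 111.32 = 345.092
dlon_km = 1.0 * 111.32 * cos(26) ≈ 100.054
dist = sqrt(345.092^2 + 100.054^2) ≈ 359.3 km

359.3 km


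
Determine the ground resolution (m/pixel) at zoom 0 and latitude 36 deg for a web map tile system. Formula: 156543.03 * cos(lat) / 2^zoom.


res = 156543.03 * cos(36) / 2^0 = 156543.03 * 0.80901699 / 1 = 126645.97 m/pixel

126645.97 m/pixel


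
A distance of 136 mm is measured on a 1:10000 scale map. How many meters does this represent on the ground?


ground = 136 mm * 10000 / 1000 = 1360.0 m

1360.0 m


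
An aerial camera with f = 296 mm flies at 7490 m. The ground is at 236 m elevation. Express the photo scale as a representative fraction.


scale = f / (H - h) = 296 mm / 7254 m = 296 / 7254000 = 1:24507

1:24507


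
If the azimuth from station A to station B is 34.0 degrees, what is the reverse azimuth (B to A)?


back azimuth = (34.0 + 180) mod 360 = 214.0 degrees

214.0 degrees


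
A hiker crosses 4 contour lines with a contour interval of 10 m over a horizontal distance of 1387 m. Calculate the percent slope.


elevation change = 4 * 10 = 40 m
slope = 40 / 1387 * 100 = 2.9%

2.9%


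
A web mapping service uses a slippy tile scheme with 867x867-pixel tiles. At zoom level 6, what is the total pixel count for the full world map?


tiles per axis = 2^6 = 64
total tiles = 64^2 = 4096
pixels per axis = 64 * 867 = 55488
total pixels = 55488^2 = 3078918144

3078918144 pixels


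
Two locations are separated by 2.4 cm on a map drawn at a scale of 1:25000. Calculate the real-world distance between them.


ground = 2.4 cm * 25000 / 100 = 600.0 m

600.0 m
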